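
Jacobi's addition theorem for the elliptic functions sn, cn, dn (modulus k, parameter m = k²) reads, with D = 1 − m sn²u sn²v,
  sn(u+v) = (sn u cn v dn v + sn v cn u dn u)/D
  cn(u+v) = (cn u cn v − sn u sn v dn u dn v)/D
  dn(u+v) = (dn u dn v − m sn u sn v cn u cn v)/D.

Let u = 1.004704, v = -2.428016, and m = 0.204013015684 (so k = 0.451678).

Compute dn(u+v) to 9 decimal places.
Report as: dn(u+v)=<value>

sn u = 0.8286125367920051, cn u = 0.559822528906365, dn u = 0.9273213689317872
sn v = -0.7672754843062509, cn v = -0.641317652324188, dn v = 0.9380272688340161
m = k² = 0.204013015684
D = 1 − m·sn²u·sn²v = 0.9175361666455635
dn(u+v) = (dn u·dn v − m·sn u·sn v·cn u·cn v)/D = 0.8232850873473522/0.9175361666455635 = 0.8972780771761995

dn(u+v)=0.897278077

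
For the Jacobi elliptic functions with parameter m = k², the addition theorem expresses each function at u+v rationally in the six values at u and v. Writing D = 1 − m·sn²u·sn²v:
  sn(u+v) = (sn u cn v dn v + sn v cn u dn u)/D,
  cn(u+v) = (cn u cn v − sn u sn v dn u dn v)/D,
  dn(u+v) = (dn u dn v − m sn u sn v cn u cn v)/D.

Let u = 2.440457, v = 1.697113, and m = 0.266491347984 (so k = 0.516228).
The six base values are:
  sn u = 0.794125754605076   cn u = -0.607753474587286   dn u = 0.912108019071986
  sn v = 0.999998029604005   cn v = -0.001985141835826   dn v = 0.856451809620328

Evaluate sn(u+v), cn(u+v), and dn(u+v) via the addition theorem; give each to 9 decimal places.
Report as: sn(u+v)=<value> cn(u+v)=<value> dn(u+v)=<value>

m = k² = 0.266491347984
D = 1 − m·sn²u·sn²v = 0.8319417007401788
sn(u+v) = (sn u·cn v·dn v + sn v·cn u·dn u)/D = -0.555685880916344/0.8319417007401788 = -0.6679384870621944
cn(u+v) = (cn u·cn v − sn u·sn v·dn u·dn v)/D = -0.6191447287837377/0.8319417007401788 = -0.7442164856418237
dn(u+v) = (dn u·dn v − m·sn u·sn v·cn u·cn v)/D = 0.7809212401549952/0.8319417007401788 = 0.9386730337717286

sn(u+v)=-0.667938487 cn(u+v)=-0.744216486 dn(u+v)=0.938673034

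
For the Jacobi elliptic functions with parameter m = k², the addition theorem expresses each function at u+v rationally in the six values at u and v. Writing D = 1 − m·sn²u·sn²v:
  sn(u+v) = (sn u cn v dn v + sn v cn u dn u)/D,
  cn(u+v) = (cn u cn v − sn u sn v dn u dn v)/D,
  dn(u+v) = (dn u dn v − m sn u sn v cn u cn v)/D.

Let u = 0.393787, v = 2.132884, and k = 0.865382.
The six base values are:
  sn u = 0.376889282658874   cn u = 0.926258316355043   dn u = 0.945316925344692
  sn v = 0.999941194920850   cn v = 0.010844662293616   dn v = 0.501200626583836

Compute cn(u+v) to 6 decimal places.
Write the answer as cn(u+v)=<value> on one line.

cn(u+v)=-0.188569

m = k² = 0.748886005924
D = 1 − m·sn²u·sn²v = 0.8936365998629826
cn(u+v) = (cn u·cn v − sn u·sn v·dn u·dn v)/D = -0.1685122086364842/0.8936365998629826 = -0.1885690544258387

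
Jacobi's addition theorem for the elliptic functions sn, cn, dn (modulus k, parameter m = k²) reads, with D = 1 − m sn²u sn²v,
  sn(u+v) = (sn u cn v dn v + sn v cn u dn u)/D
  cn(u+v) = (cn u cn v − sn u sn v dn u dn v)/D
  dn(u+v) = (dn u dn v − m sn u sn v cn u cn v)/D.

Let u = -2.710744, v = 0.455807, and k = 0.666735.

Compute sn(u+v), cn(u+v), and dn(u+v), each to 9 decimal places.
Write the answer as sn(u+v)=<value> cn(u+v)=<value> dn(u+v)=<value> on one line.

sn u = -0.7591197858407487, cn u = -0.6509509587865247, dn u = 0.8624561852463094
sn v = 0.4341571621955586, cn v = 0.9008371431697848, dn v = 0.9571877594944348
m = k² = 0.444535560225
D = 1 − m·sn²u·sn²v = 0.9517140178315555
sn(u+v) = (sn u·cn v·dn v + sn v·cn u·dn u)/D = -0.8983095083078072/0.9517140178315555 = -0.9438859693950621
cn(u+v) = (cn u·cn v − sn u·sn v·dn u·dn v)/D = -0.3143240350671071/0.9517140178315555 = -0.3302715197820482
dn(u+v) = (dn u·dn v − m·sn u·sn v·cn u·cn v)/D = 0.7396196104664405/0.9517140178315555 = 0.7771448109502852

sn(u+v)=-0.943885969 cn(u+v)=-0.330271520 dn(u+v)=0.777144811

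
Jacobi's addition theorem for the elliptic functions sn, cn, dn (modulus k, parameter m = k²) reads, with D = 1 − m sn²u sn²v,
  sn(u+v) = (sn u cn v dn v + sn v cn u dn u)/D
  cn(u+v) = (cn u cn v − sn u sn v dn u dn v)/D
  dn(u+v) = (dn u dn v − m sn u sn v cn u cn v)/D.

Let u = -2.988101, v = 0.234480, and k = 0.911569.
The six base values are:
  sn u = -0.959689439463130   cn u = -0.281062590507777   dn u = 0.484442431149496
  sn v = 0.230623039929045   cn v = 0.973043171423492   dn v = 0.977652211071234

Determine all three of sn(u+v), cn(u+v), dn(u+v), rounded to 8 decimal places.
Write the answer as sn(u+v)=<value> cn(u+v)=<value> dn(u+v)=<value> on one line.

m = k² = 0.830958041761
D = 1 − m·sn²u·sn²v = 0.9592951731543852
sn(u+v) = (sn u·cn v·dn v + sn v·cn u·dn u)/D = -0.9443517806735436/0.9592951731543852 = -0.9844225292704182
cn(u+v) = (cn u·cn v − sn u·sn v·dn u·dn v)/D = -0.1686622173932539/0.9592951731543852 = -0.1758188950734042
dn(u+v) = (dn u·dn v − m·sn u·sn v·cn u·cn v)/D = 0.423318568246532/0.9592951731543852 = 0.4412808279380394

sn(u+v)=-0.98442253 cn(u+v)=-0.17581890 dn(u+v)=0.44128083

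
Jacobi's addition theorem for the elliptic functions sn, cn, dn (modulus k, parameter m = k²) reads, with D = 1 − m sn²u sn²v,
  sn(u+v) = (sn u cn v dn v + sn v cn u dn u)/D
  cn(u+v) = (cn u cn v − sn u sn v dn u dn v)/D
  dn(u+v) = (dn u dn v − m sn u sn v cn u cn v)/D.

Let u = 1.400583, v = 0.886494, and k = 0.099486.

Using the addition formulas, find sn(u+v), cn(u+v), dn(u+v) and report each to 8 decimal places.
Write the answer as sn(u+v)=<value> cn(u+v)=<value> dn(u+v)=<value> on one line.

sn u = 0.9850268534649202, cn u = 0.1724009801393213, dn u = 0.9951867710155314
sn v = 0.7742395237635587, cn v = 0.632892692201749, dn v = 0.9970290850131377
m = k² = 0.009897464196
D = 1 − m·sn²u·sn²v = 0.9942433376774147
sn(u+v) = (sn u·cn v·dn v + sn v·cn u·dn u)/D = 0.7544013649860239/0.9942433376774147 = 0.7587693438794676
cn(u+v) = (cn u·cn v − sn u·sn v·dn u·dn v)/D = -0.6476097551945536/0.9942433376774147 = -0.651359411376486
dn(u+v) = (dn u·dn v − m·sn u·sn v·cn u·cn v)/D = 0.9914065541660088/0.9942433376774147 = 0.9971467915309015

sn(u+v)=0.75876934 cn(u+v)=-0.65135941 dn(u+v)=0.99714679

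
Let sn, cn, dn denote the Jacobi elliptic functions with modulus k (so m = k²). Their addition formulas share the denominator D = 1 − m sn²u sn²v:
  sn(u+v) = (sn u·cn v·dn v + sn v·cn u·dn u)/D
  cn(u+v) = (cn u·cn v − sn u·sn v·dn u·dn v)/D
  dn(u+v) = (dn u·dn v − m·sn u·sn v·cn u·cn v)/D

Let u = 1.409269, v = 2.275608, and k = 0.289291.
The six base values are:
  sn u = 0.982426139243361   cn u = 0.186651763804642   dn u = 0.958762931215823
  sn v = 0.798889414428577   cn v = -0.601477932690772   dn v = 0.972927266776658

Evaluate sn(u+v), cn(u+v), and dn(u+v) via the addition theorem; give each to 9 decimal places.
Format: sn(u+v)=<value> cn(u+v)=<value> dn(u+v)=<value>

sn(u+v)=-0.455422894 cn(u+v)=-0.890275231 dn(u+v)=0.991283009

m = k² = 0.083689282681
D = 1 − m·sn²u·sn²v = 0.9484482993345254
sn(u+v) = (sn u·cn v·dn v + sn v·cn u·dn u)/D = -0.4319450691326191/0.9484482993345254 = -0.4554228938316316
cn(u+v) = (cn u·cn v − sn u·sn v·dn u·dn v)/D = -0.844380029230068/0.9484482993345254 = -0.890275231472842
dn(u+v) = (dn u·dn v − m·sn u·sn v·cn u·cn v)/D = 0.9401806844872287/0.9484482993345254 = 0.9912830094659902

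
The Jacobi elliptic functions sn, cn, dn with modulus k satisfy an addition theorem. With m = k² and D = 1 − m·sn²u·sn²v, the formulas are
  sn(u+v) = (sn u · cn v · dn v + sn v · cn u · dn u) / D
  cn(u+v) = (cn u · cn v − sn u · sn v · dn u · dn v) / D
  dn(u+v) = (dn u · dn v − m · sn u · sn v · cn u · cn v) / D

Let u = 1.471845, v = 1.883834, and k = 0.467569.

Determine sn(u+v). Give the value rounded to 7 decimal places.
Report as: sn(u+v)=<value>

sn u = 0.9847887729417766, cn u = 0.1737557846168867, dn u = 0.8876821648483897
sn v = 0.9819852017979847, cn v = -0.1889578351108288, dn v = 0.8883609056542022
m = k² = 0.218620769761
D = 1 − m·sn²u·sn²v = 0.7955498267037387
sn(u+v) = (sn u·cn v·dn v + sn v·cn u·dn u)/D = -0.01384804489945694/0.7955498267037387 = -0.01740688569669431

sn(u+v)=-0.0174069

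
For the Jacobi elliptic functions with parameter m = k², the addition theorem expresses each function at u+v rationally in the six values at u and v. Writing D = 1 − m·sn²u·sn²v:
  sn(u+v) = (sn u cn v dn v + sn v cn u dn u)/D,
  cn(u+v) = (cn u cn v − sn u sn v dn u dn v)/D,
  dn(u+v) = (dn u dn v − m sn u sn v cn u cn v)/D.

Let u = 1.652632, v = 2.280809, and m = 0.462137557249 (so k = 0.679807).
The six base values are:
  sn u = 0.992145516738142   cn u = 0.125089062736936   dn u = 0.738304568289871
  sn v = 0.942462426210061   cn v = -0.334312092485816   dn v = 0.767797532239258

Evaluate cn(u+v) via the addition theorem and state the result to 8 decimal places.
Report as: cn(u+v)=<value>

cn(u+v)=-0.95962428

m = k² = 0.462137557249
D = 1 − m·sn²u·sn²v = 0.5959360521272862
cn(u+v) = (cn u·cn v − sn u·sn v·dn u·dn v)/D = -0.5718747031215778/0.5959360521272862 = -0.9596242769340473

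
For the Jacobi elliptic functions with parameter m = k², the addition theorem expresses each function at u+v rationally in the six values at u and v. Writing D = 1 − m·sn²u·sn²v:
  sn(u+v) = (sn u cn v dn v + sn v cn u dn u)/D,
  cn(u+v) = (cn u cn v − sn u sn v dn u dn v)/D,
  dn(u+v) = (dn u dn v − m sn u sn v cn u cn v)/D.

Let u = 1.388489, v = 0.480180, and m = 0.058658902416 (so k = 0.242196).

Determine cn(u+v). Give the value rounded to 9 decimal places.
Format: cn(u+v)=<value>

sn u = 0.9800506114945963, cn u = 0.1987480790072396, dn u = 0.9714206972741321
sn v = 0.4610223848793252, cn v = 0.8873885060333942, dn v = 0.99374671859456
m = k² = 0.058658902416
D = 1 − m·sn²u·sn²v = 0.9880250153194824
cn(u+v) = (cn u·cn v − sn u·sn v·dn u·dn v)/D = -0.2598010152612235/0.9880250153194824 = -0.2629498355132392

cn(u+v)=-0.262949836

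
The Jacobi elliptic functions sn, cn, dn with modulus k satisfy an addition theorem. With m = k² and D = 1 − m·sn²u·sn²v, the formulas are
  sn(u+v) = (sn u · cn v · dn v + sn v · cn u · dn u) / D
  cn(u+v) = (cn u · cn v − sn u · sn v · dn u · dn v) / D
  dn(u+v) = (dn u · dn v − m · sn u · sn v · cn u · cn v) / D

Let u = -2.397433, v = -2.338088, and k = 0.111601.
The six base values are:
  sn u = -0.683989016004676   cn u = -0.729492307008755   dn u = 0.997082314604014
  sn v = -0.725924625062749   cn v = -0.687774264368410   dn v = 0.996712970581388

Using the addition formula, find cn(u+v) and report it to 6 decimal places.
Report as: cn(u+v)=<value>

cn(u+v)=0.008303

m = k² = 0.012454783201
D = 1 − m·sn²u·sn²v = 0.9969294407273573
cn(u+v) = (cn u·cn v − sn u·sn v·dn u·dn v)/D = 0.008277595633154158/0.9969294407273573 = 0.008303090765495745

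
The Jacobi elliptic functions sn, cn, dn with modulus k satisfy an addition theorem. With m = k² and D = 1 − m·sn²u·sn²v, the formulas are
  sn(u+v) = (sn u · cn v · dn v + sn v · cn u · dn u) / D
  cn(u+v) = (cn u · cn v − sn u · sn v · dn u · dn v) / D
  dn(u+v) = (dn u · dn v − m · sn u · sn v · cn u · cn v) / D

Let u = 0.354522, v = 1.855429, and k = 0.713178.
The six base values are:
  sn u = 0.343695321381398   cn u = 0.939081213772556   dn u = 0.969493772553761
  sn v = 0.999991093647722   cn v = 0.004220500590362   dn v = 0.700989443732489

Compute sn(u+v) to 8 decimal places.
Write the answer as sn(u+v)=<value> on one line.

m = k² = 0.508622859684
D = 1 − m·sn²u·sn²v = 0.9399192452355548
sn(u+v) = (sn u·cn v·dn v + sn v·cn u·dn u)/D = 0.9114421117027321/0.9399192452355548 = 0.9697025742613813

sn(u+v)=0.96970257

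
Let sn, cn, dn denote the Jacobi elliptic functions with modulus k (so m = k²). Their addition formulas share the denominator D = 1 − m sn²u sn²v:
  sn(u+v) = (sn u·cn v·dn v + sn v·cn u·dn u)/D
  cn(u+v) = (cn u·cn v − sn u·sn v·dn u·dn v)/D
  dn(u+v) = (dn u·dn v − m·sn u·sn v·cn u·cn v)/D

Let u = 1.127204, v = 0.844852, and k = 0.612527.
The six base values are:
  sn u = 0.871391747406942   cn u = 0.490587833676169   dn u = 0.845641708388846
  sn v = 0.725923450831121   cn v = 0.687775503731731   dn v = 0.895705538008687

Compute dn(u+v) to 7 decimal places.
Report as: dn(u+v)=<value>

m = k² = 0.375189325729
D = 1 − m·sn²u·sn²v = 0.8498729288002982
dn(u+v) = (dn u·dn v − m·sn u·sn v·cn u·cn v)/D = 0.6773670389530207/0.8498729288002982 = 0.7970215499265389

dn(u+v)=0.7970215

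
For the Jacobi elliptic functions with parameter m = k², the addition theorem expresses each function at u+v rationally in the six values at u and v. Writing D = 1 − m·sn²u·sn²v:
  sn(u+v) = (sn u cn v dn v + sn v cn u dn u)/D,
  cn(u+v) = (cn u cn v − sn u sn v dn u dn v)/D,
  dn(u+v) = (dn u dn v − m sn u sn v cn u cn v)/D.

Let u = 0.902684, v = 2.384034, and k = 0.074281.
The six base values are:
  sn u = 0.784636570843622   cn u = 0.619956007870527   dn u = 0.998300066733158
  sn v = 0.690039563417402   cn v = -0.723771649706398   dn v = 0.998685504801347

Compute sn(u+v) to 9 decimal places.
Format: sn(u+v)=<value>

sn(u+v)=-0.140311206

m = k² = 0.005517666961
D = 1 − m·sn²u·sn²v = 0.9983825138924808
sn(u+v) = (sn u·cn v·dn v + sn v·cn u·dn u)/D = -0.1400842550296028/0.9983825138924808 = -0.1403112064567759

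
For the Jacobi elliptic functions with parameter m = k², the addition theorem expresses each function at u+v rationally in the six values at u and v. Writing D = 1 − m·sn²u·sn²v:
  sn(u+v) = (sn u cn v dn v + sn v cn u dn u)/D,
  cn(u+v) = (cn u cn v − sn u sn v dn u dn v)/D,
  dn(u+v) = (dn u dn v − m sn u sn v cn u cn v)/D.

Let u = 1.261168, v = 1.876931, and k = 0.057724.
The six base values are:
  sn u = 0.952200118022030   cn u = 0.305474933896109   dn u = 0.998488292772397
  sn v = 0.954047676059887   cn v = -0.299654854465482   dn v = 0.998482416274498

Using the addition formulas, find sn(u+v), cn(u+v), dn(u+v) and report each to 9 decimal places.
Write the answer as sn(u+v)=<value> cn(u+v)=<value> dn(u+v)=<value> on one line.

sn(u+v)=0.006115526 cn(u+v)=-0.999981300 dn(u+v)=0.999999938

m = k² = 0.003332060176
D = 1 − m·sn²u·sn²v = 0.9972501471535597
sn(u+v) = (sn u·cn v·dn v + sn v·cn u·dn u)/D = 0.006098708857628813/0.9972501471535597 = 0.006115525653253892
cn(u+v) = (cn u·cn v − sn u·sn v·dn u·dn v)/D = -0.9972314985739602/0.9972501471535597 = -0.9999812999981472
dn(u+v) = (dn u·dn v − m·sn u·sn v·cn u·cn v)/D = 0.9972500850159493/0.9972501471535597 = 0.9999999376910492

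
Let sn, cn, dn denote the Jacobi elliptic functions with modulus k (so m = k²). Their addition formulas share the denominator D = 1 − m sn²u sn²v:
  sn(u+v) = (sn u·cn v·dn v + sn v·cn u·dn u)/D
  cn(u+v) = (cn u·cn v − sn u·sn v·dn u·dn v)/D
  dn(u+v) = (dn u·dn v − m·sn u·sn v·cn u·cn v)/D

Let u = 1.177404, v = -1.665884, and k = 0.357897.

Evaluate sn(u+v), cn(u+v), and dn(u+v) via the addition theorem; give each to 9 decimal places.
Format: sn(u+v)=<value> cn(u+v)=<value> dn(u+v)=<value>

sn(u+v)=-0.467190668 cn(u+v)=0.884156592 dn(u+v)=0.985921958

sn u = 0.9131906277120945, cn u = 0.4075326704189382, dn u = 0.9450837723607124
sn v = -0.9992741557407105, cn v = -0.0380941159326503, dn v = 0.9338605983069586
m = k² = 0.128090262609
D = 1 − m·sn²u·sn²v = 0.8933383450267978
sn(u+v) = (sn u·cn v·dn v + sn v·cn u·dn u)/D = -0.4173593385101335/0.8933383450267978 = -0.4671906683884859
cn(u+v) = (cn u·cn v − sn u·sn v·dn u·dn v)/D = 0.789850986739652/0.8933383450267978 = 0.8841565921095198
dn(u+v) = (dn u·dn v − m·sn u·sn v·cn u·cn v)/D = 0.8807618902550054/0.8933383450267978 = 0.9859219579660883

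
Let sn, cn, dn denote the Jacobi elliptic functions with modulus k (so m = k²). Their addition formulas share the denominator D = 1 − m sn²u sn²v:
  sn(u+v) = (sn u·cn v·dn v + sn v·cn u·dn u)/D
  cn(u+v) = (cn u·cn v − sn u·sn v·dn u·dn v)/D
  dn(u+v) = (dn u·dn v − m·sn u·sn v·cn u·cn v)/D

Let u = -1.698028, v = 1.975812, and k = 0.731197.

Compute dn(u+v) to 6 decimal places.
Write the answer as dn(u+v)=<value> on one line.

sn u = -0.9918617557490006, cn u = 0.1273195094339819, dn u = 0.6884894668764468
sn v = 0.9980619227306243, cn v = -0.06222859788914914, dn v = 0.6836821785925966
m = k² = 0.534649052809
D = 1 − m·sn²u·sn²v = 0.4760545588361339
dn(u+v) = (dn u·dn v − m·sn u·sn v·cn u·cn v)/D = 0.4665146161610839/0.4760545588361339 = 0.9799604005507827

dn(u+v)=0.979960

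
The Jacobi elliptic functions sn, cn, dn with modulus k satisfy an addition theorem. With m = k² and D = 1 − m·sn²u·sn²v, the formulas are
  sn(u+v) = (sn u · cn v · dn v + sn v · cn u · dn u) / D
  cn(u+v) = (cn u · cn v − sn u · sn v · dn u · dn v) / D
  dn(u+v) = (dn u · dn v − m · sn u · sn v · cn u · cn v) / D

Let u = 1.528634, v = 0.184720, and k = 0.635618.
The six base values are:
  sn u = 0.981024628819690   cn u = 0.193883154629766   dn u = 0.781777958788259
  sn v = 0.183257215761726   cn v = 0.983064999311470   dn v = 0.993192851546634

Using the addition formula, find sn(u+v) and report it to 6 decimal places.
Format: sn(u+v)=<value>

sn(u+v)=0.998664

m = k² = 0.404010241924
D = 1 − m·sn²u·sn²v = 0.9869420691603931
sn(u+v) = (sn u·cn v·dn v + sn v·cn u·dn u)/D = 0.9856230390513216/0.9869420691603931 = 0.9986635182040688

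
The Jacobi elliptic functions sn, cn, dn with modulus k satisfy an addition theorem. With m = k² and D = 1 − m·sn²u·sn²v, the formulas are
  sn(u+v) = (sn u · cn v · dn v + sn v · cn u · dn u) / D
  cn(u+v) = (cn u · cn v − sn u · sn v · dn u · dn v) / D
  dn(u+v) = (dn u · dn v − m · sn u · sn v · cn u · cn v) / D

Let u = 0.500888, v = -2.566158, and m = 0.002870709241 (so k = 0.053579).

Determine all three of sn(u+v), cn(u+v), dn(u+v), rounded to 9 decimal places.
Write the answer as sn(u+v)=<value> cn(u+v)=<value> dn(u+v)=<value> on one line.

sn u = 0.4801544878282908, cn u = 0.877183941837943, dn u = 0.9996690266144635
sn v = -0.5460204438425371, cn v = -0.8377718513449821, dn v = 0.9995719741744745
m = k² = 0.002870709241
D = 1 − m·sn²u·sn²v = 0.9998026809574513
sn(u+v) = (sn u·cn v·dn v + sn v·cn u·dn u)/D = -0.8808895786879318/0.9998026809574513 = -0.881063429280222
cn(u+v) = (cn u·cn v − sn u·sn v·dn u·dn v)/D = -0.4729048012113064/0.9998026809574513 = -0.472998132749988
dn(u+v) = (dn u·dn v − m·sn u·sn v·cn u·cn v)/D = 0.9986880527929844/0.9998026809574513 = 0.9988851518547644

sn(u+v)=-0.881063429 cn(u+v)=-0.472998133 dn(u+v)=0.998885152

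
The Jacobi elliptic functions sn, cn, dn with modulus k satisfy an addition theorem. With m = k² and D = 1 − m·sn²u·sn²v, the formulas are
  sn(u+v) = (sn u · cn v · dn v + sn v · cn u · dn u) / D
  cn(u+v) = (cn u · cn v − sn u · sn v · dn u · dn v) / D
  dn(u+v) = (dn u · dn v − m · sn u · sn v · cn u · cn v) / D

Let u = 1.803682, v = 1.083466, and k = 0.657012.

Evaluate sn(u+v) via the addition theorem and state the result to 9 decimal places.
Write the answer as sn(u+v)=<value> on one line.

sn(u+v)=0.636327264

sn u = 0.9999964380955595, cn u = -0.002669044059913293, dn u = 0.7538821572021932
sn v = 0.8476388089075019, cn v = 0.5305736985884915, dn v = 0.8305736039014134
m = k² = 0.431664768144
D = 1 − m·sn²u·sn²v = 0.6898547209252801
sn(u+v) = (sn u·cn v·dn v + sn v·cn u·dn u)/D = 0.4389733673786893/0.6898547209252801 = 0.6363272643693854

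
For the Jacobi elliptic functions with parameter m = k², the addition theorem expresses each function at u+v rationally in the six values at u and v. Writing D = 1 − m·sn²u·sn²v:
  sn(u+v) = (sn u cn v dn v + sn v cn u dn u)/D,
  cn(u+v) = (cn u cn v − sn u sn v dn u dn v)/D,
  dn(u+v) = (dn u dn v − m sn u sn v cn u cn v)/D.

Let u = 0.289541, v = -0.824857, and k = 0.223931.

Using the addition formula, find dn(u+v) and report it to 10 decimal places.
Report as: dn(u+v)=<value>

dn(u+v)=0.9934810975

sn u = 0.2853212057786502, cn u = 0.9584319535225321, dn u = 0.9979568020398117
sn v = -0.7316697697065408, cn v = 0.6816592609930401, dn v = 0.9864863371337785
m = k² = 0.050145092761
D = 1 − m·sn²u·sn²v = 0.9978146210081383
dn(u+v) = (dn u·dn v − m·sn u·sn v·cn u·cn v)/D = 0.991309964768332/0.9978146210081383 = 0.9934810974875931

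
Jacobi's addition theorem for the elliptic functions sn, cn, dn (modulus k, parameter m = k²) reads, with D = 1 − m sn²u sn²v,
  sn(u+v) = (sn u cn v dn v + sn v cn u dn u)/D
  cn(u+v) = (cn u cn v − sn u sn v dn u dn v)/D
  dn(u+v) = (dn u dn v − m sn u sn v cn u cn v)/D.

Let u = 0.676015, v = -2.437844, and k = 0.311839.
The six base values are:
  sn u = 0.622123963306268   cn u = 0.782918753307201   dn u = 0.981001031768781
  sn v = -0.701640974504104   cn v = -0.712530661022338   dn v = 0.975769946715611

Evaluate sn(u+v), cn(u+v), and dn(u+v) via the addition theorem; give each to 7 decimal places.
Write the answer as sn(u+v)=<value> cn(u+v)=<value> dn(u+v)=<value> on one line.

sn(u+v)=-0.9897720 cn(u+v)=-0.1426581 dn(u+v)=0.9511758

m = k² = 0.097243561921
D = 1 − m·sn²u·sn²v = 0.9814713147291678
sn(u+v) = (sn u·cn v·dn v + sn v·cn u·dn u)/D = -0.9714328568130194/0.9814713147291678 = -0.989772031270299
cn(u+v) = (cn u·cn v − sn u·sn v·dn u·dn v)/D = -0.1400148075751166/0.9814713147291678 = -0.1426580741320524
dn(u+v) = (dn u·dn v − m·sn u·sn v·cn u·cn v)/D = 0.9335517996027984/0.9814713147291678 = 0.9511758373299045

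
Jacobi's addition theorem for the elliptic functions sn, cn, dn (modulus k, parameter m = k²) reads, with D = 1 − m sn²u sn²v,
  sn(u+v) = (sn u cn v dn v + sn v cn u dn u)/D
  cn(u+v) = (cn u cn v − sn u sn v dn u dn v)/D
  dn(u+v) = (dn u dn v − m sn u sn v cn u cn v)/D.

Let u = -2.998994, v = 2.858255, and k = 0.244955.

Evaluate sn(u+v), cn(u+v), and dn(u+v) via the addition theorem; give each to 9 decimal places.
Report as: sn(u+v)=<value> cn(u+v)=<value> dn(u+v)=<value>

sn u = -0.1901504036038786, cn u = -0.9817549714716407, dn u = 0.9989146423512219
sn v = 0.3257129137335753, cn v = -0.9454687185873388, dn v = 0.9968120949770521
m = k² = 0.060002952025
D = 1 − m·sn²u·sn²v = 0.9997698361700093
sn(u+v) = (sn u·cn v·dn v + sn v·cn u·dn u)/D = -0.1402150743620954/0.9997698361700093 = -0.1402473542302912
cn(u+v) = (cn u·cn v − sn u·sn v·dn u·dn v)/D = 0.9898886090045886/0.9997698361700093 = 0.9901164980099075
dn(u+v) = (dn u·dn v − m·sn u·sn v·cn u·cn v)/D = 0.9991796891716251/0.9997698361700093 = 0.9994097171398519

sn(u+v)=-0.140247354 cn(u+v)=0.990116498 dn(u+v)=0.999409717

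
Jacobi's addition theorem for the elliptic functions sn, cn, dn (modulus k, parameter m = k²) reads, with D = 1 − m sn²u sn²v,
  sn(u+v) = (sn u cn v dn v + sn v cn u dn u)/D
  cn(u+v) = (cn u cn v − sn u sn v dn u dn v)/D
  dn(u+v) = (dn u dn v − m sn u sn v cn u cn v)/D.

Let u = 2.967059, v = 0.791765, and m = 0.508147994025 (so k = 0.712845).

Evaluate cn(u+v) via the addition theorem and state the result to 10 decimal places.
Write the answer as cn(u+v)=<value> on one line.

cn(u+v)=-0.9993251699

sn u = 0.6614653329218124, cn u = -0.7499757418361183, dn u = 0.8818541618698149
sn v = 0.6852909889932429, cn v = 0.7282693597870661, dn v = 0.872560392625124
m = k² = 0.508147994025
D = 1 − m·sn²u·sn²v = 0.8955870337131397
cn(u+v) = (cn u·cn v − sn u·sn v·dn u·dn v)/D = -0.894982664655573/0.8955870337131397 = -0.9993251699334448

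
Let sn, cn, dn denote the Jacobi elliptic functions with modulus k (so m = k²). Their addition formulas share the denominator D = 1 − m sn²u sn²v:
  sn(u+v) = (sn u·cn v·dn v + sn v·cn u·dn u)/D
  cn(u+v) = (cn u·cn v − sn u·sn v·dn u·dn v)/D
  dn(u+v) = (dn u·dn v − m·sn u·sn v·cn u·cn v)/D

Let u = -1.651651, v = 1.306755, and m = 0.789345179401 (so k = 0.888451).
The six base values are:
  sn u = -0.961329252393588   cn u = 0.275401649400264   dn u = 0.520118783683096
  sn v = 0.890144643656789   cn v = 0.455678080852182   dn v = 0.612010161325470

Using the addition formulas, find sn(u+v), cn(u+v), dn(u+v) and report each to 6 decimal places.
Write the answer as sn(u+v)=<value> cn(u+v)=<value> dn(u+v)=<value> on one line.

sn(u+v)=-0.333155 cn(u+v)=0.942872 dn(u+v)=0.955190

m = k² = 0.789345179401
D = 1 − m·sn²u·sn²v = 0.4219938728401475
sn(u+v) = (sn u·cn v·dn v + sn v·cn u·dn u)/D = -0.1405894154457607/0.4219938728401475 = -0.3331551107591944
cn(u+v) = (cn u·cn v − sn u·sn v·dn u·dn v)/D = 0.3978862211477622/0.4219938728401475 = 0.9428720338280423
dn(u+v) = (dn u·dn v − m·sn u·sn v·cn u·cn v)/D = 0.4030845052145926/0.4219938728401475 = 0.9551904213720234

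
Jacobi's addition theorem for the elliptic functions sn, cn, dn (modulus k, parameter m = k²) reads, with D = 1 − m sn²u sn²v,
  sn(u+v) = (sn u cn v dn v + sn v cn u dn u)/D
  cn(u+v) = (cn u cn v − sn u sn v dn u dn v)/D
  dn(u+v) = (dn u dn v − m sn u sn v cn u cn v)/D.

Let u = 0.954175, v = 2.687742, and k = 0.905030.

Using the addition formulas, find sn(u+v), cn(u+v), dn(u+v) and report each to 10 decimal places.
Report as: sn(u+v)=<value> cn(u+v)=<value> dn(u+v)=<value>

sn(u+v)=0.7602874961 cn(u+v)=-0.6495867327 dn(u+v)=0.7256319971

sn u = 0.755680862848794, cn u = 0.6549400228449183, dn u = 0.7295627759106614
sn v = 0.9860873149038078, cn v = -0.166228178675574, dn v = 0.4511688603795294
m = k² = 0.8190793009
D = 1 − m·sn²u·sn²v = 0.5451862946282033
sn(u+v) = (sn u·cn v·dn v + sn v·cn u·dn u)/D = 0.4144983228634915/0.5451862946282033 = 0.7602874961230708
cn(u+v) = (cn u·cn v − sn u·sn v·dn u·dn v)/D = -0.3541457838147772/0.5451862946282033 = -0.6495867326530858
dn(u+v) = (dn u·dn v − m·sn u·sn v·cn u·cn v)/D = 0.3956046197839925/0.5451862946282033 = 0.7256319971392166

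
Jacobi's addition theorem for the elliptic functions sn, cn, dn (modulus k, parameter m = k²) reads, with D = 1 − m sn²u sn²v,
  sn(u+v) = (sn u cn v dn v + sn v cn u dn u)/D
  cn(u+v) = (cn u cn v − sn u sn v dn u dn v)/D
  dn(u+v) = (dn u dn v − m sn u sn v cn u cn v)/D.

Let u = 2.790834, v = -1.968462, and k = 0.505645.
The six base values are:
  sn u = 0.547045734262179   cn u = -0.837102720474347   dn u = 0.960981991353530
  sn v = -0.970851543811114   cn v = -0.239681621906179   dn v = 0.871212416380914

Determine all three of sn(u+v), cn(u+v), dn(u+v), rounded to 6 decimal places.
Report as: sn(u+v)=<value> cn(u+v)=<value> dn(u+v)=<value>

m = k² = 0.255676866025
D = 1 − m·sn²u·sn²v = 0.9278818866058593
sn(u+v) = (sn u·cn v·dn v + sn v·cn u·dn u)/D = 0.6667618446961782/0.9278818866058593 = 0.7185848267123266
cn(u+v) = (cn u·cn v − sn u·sn v·dn u·dn v)/D = 0.645285547605553/0.9278818866058593 = 0.695439319293075
dn(u+v) = (dn u·dn v − m·sn u·sn v·cn u·cn v)/D = 0.864464102245006/0.9278818866058593 = 0.9316531712965838

sn(u+v)=0.718585 cn(u+v)=0.695439 dn(u+v)=0.931653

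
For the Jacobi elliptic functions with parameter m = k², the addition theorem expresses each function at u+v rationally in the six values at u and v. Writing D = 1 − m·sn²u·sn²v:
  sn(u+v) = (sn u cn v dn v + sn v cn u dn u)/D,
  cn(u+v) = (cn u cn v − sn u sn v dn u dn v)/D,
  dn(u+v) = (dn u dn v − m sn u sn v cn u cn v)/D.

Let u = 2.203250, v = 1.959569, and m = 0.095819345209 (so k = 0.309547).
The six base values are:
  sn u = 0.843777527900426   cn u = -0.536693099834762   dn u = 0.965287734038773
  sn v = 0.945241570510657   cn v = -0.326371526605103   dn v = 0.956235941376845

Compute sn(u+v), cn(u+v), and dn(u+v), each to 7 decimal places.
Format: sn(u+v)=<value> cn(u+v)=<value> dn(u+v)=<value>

m = k² = 0.095819345209
D = 1 − m·sn²u·sn²v = 0.9390470492998412
sn(u+v) = (sn u·cn v·dn v + sn v·cn u·dn u)/D = -0.7530279317468797/0.9390470492998412 = -0.801906499049586
cn(u+v) = (cn u·cn v − sn u·sn v·dn u·dn v)/D = -0.5610332385944305/0.9390470492998412 = -0.5974495516627628
dn(u+v) = (dn u·dn v − m·sn u·sn v·cn u·cn v)/D = 0.9096564730465105/0.9390470492998412 = 0.9687017000104047

sn(u+v)=-0.8019065 cn(u+v)=-0.5974496 dn(u+v)=0.9687017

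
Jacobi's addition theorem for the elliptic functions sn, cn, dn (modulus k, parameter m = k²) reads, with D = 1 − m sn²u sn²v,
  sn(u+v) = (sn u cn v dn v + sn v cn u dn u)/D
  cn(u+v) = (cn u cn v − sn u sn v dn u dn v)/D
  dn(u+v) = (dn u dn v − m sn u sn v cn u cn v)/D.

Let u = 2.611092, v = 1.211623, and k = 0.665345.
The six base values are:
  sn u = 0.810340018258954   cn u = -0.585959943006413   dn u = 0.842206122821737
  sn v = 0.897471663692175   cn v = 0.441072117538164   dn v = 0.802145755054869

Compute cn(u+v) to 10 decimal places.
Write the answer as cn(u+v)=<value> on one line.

m = k² = 0.442683969025
D = 1 − m·sn²u·sn²v = 0.7658631024616004
cn(u+v) = (cn u·cn v − sn u·sn v·dn u·dn v)/D = -0.7497652451260306/0.7658631024616004 = -0.9789807639461559

cn(u+v)=-0.9789807639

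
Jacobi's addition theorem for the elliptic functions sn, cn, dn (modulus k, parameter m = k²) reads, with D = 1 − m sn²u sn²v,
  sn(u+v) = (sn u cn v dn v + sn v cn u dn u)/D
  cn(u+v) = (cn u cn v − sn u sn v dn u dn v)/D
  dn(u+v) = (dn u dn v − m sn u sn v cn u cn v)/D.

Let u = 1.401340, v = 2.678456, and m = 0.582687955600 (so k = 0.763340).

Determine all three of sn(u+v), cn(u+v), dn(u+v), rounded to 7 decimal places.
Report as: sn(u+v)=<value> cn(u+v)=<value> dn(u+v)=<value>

sn u = 0.9388454414847745, cn u = 0.3443388403930915, dn u = 0.6974244838736885
sn v = 0.8737337011628855, cn v = -0.4864045841192345, dn v = 0.7450972081126036
m = k² = 0.5826879556
D = 1 − m·sn²u·sn²v = 0.607913021073616
sn(u+v) = (sn u·cn v·dn v + sn v·cn u·dn u)/D = -0.1304276984983782/0.607913021073616 = -0.2145499339165888
cn(u+v) = (cn u·cn v − sn u·sn v·dn u·dn v)/D = -0.593756563462895/0.607913021073616 = -0.976713021238269
dn(u+v) = (dn u·dn v − m·sn u·sn v·cn u·cn v)/D = 0.599704854335769/0.607913021073616 = 0.9864977941690559

sn(u+v)=-0.2145499 cn(u+v)=-0.9767130 dn(u+v)=0.9864978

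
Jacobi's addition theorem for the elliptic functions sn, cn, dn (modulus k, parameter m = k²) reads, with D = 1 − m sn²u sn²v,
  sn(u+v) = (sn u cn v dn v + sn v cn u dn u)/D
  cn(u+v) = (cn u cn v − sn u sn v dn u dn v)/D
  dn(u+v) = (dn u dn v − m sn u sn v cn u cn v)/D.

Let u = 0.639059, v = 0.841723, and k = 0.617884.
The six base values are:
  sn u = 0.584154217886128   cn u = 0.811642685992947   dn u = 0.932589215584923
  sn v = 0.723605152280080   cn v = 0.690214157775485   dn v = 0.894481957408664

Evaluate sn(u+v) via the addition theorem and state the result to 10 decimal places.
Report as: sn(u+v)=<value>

sn(u+v)=0.9748646325

m = k² = 0.381780637456
D = 1 − m·sn²u·sn²v = 0.9317862015775198
sn(u+v) = (sn u·cn v·dn v + sn v·cn u·dn u)/D = 0.9083654129368968/0.9317862015775198 = 0.9748646324650747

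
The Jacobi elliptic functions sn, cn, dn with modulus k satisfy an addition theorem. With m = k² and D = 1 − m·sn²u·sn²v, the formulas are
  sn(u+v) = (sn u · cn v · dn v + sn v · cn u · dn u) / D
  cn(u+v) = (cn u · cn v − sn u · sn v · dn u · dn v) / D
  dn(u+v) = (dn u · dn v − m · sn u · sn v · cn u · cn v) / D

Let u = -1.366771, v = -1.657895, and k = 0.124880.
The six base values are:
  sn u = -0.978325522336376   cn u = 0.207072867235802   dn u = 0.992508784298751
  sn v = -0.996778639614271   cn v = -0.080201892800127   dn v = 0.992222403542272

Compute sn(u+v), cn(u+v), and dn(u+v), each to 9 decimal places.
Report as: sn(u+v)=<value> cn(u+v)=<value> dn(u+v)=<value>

sn(u+v)=-0.128918175 cn(u+v)=-0.991655235 dn(u+v)=0.999870398

m = k² = 0.0155950144
D = 1 − m·sn²u·sn²v = 0.9851696980847894
sn(u+v) = (sn u·cn v·dn v + sn v·cn u·dn u)/D = -0.1270062796827456/0.9851696980847894 = -0.1289181751424664
cn(u+v) = (cn u·cn v − sn u·sn v·dn u·dn v)/D = -0.9769486879798874/0.9851696980847894 = -0.9916552345033713
dn(u+v) = (dn u·dn v − m·sn u·sn v·cn u·cn v)/D = 0.9850420179677311/0.9851696980847894 = 0.9998703978438369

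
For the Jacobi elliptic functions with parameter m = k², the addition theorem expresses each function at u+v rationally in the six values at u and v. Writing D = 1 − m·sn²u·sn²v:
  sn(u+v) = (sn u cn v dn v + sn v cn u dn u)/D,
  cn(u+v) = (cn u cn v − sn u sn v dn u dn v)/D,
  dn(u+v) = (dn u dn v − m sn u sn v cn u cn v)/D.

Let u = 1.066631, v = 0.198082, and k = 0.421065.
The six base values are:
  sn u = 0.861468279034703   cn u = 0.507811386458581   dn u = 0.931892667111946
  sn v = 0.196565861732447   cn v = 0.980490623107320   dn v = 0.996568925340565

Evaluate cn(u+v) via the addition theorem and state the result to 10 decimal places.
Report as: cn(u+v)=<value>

cn(u+v)=0.3423840827

m = k² = 0.177295734225
D = 1 − m·sn²u·sn²v = 0.9949161461529773
cn(u+v) = (cn u·cn v − sn u·sn v·dn u·dn v)/D = 0.3406434520736789/0.9949161461529773 = 0.342384082709722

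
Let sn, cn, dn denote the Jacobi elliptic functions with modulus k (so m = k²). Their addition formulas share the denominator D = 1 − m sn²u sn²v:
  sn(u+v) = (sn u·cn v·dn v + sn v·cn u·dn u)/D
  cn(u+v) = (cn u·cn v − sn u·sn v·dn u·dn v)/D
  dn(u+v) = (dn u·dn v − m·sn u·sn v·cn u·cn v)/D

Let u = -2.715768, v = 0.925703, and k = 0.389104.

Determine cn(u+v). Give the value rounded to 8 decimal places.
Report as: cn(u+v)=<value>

sn u = -0.5243884989019326, cn u = -0.8514791261207627, dn u = 0.9789622055900468
sn v = 0.7888212924963064, cn v = 0.614622622838158, dn v = 0.9517309568257245
m = k² = 0.151401922816
D = 1 − m·sn²u·sn²v = 0.9740943223853993
cn(u+v) = (cn u·cn v − sn u·sn v·dn u·dn v)/D = -0.1379381617459176/0.9740943223853993 = -0.1416065760532608

cn(u+v)=-0.14160658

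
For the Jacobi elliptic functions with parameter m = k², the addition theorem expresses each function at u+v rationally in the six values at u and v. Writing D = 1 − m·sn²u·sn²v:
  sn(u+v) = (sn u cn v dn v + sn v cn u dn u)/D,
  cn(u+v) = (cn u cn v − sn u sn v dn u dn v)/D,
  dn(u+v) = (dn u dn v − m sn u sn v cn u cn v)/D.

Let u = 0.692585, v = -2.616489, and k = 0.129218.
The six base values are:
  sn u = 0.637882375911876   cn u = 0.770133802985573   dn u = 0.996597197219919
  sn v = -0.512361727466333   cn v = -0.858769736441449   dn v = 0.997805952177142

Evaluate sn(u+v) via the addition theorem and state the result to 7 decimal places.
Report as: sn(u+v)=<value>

m = k² = 0.016697291524
D = 1 − m·sn²u·sn²v = 0.9982164692618841
sn(u+v) = (sn u·cn v·dn v + sn v·cn u·dn u)/D = -0.9398365770800093/0.9982164692618841 = -0.941515799448748

sn(u+v)=-0.9415158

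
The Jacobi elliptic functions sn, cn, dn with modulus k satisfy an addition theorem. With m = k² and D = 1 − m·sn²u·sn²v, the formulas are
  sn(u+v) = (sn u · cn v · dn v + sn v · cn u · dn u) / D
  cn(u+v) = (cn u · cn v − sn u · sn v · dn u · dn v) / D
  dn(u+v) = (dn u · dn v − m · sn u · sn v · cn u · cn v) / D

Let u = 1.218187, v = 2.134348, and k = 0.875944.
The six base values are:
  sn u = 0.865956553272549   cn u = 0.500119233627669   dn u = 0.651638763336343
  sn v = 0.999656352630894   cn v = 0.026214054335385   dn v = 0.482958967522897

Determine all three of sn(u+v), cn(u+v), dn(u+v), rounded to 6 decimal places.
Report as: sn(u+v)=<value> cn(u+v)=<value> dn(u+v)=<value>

sn(u+v)=0.792296 cn(u+v)=-0.610137 dn(u+v)=0.719968

m = k² = 0.767277891136
D = 1 − m·sn²u·sn²v = 0.4250284565935292
sn(u+v) = (sn u·cn v·dn v + sn v·cn u·dn u)/D = 0.3367483659247395/0.4250284565935292 = 0.7922960467721923
cn(u+v) = (cn u·cn v − sn u·sn v·dn u·dn v)/D = -0.2593255231582407/0.4250284565935292 = -0.610136848804558
dn(u+v) = (dn u·dn v − m·sn u·sn v·cn u·cn v)/D = 0.3060070079116428/0.4250284565935292 = 0.7199682825102906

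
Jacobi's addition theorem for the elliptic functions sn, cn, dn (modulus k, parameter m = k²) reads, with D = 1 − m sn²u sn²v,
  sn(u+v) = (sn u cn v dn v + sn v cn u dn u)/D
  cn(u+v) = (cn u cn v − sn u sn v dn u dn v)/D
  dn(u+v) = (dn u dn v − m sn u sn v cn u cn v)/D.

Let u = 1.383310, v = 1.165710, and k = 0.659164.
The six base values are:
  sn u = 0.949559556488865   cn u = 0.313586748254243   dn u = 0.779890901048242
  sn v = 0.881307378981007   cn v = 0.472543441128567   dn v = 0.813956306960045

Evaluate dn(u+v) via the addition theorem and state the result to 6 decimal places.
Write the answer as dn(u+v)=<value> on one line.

m = k² = 0.434497178896
D = 1 − m·sn²u·sn²v = 0.6957110429727057
dn(u+v) = (dn u·dn v − m·sn u·sn v·cn u·cn v)/D = 0.5809160717178062/0.6957110429727057 = 0.8349961921484073

dn(u+v)=0.834996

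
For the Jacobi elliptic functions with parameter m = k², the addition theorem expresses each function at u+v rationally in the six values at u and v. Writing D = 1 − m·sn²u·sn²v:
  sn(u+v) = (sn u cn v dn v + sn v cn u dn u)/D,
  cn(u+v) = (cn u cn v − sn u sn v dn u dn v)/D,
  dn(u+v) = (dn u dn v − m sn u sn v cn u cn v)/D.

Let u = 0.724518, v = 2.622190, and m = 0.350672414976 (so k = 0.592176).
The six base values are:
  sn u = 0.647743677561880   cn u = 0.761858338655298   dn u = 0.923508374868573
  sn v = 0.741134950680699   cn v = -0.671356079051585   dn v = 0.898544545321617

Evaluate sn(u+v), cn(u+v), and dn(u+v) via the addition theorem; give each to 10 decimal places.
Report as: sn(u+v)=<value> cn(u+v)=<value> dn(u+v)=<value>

sn(u+v)=0.1421942718 cn(u+v)=-0.9898387692 dn(u+v)=0.9964485338

m = k² = 0.350672414976
D = 1 − m·sn²u·sn²v = 0.9191830310345378
sn(u+v) = (sn u·cn v·dn v + sn v·cn u·dn u)/D = 0.1307025617675081/0.9191830310345378 = 0.1421942718202736
cn(u+v) = (cn u·cn v − sn u·sn v·dn u·dn v)/D = -0.9098430001320287/0.9191830310345378 = -0.9898387692253229
dn(u+v) = (dn u·dn v − m·sn u·sn v·cn u·cn v)/D = 0.9159185835493491/0.9191830310345378 = 0.9964485337794862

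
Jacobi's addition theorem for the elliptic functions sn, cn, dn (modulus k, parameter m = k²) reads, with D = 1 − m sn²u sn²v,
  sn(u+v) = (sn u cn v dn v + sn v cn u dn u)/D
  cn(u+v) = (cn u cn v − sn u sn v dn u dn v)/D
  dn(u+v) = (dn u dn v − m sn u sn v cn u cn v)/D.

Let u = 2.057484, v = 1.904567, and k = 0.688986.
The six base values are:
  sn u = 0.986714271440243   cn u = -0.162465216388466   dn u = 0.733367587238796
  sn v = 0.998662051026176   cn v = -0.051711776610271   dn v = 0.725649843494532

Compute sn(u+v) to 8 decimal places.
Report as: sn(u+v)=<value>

m = k² = 0.474701708196
D = 1 − m·sn²u·sn²v = 0.5390639157330024
sn(u+v) = (sn u·cn v·dn v + sn v·cn u·dn u)/D = -0.1560134119043866/0.5390639157330024 = -0.2894154243142845

sn(u+v)=-0.28941542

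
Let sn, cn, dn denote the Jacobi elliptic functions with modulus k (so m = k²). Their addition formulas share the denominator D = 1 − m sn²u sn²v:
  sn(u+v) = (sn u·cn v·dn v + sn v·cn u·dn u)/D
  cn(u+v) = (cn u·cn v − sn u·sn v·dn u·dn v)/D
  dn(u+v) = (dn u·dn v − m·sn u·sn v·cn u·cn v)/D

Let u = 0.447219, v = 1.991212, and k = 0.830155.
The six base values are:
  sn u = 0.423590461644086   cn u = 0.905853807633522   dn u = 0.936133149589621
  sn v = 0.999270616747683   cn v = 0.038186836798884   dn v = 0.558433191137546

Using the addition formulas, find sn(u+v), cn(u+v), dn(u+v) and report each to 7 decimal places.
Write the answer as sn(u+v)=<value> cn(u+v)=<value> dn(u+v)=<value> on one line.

m = k² = 0.689157324025
D = 1 − m·sn²u·sn²v = 0.876525591349055
sn(u+v) = (sn u·cn v·dn v + sn v·cn u·dn u)/D = 0.856414241833727/0.876525591349055 = 0.9770556048633163
cn(u+v) = (cn u·cn v − sn u·sn v·dn u·dn v)/D = -0.1866862573254206/0.876525591349055 = -0.2129843773735037
dn(u+v) = (dn u·dn v − m·sn u·sn v·cn u·cn v)/D = 0.5126771645719049/0.876525591349055 = 0.5848969723551901

sn(u+v)=0.9770556 cn(u+v)=-0.2129844 dn(u+v)=0.5848970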